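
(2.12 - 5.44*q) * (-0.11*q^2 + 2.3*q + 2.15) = 0.5984*q^3 - 12.7452*q^2 - 6.82*q + 4.558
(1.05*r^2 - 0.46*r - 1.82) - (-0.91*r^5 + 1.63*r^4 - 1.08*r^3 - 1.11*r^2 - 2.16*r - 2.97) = 0.91*r^5 - 1.63*r^4 + 1.08*r^3 + 2.16*r^2 + 1.7*r + 1.15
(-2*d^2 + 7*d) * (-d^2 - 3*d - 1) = 2*d^4 - d^3 - 19*d^2 - 7*d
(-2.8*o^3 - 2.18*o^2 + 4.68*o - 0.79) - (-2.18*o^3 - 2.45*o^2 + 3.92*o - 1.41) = -0.62*o^3 + 0.27*o^2 + 0.76*o + 0.62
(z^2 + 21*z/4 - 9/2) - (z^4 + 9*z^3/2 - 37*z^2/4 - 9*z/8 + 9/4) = -z^4 - 9*z^3/2 + 41*z^2/4 + 51*z/8 - 27/4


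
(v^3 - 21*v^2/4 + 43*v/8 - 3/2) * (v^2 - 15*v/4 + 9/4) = v^5 - 9*v^4 + 437*v^3/16 - 1071*v^2/32 + 567*v/32 - 27/8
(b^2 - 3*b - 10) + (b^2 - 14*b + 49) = 2*b^2 - 17*b + 39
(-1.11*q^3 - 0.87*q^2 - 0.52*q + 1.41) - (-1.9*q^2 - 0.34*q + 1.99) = -1.11*q^3 + 1.03*q^2 - 0.18*q - 0.58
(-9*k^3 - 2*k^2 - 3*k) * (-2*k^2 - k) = 18*k^5 + 13*k^4 + 8*k^3 + 3*k^2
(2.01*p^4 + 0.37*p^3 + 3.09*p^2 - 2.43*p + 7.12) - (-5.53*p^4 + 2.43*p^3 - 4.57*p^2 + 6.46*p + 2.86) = 7.54*p^4 - 2.06*p^3 + 7.66*p^2 - 8.89*p + 4.26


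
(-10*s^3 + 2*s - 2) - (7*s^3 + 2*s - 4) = 2 - 17*s^3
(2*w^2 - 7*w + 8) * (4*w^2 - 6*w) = 8*w^4 - 40*w^3 + 74*w^2 - 48*w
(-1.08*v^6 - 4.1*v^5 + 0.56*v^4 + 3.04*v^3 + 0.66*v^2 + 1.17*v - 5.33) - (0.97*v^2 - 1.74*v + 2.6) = -1.08*v^6 - 4.1*v^5 + 0.56*v^4 + 3.04*v^3 - 0.31*v^2 + 2.91*v - 7.93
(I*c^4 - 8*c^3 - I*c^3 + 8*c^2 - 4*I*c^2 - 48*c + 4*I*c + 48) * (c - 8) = I*c^5 - 8*c^4 - 9*I*c^4 + 72*c^3 + 4*I*c^3 - 112*c^2 + 36*I*c^2 + 432*c - 32*I*c - 384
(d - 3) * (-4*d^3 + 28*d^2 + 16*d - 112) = -4*d^4 + 40*d^3 - 68*d^2 - 160*d + 336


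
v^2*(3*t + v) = 3*t*v^2 + v^3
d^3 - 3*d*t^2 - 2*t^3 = (d - 2*t)*(d + t)^2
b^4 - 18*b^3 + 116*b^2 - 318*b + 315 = (b - 7)*(b - 5)*(b - 3)^2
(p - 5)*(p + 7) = p^2 + 2*p - 35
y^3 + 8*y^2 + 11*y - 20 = (y - 1)*(y + 4)*(y + 5)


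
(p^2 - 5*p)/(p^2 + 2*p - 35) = p/(p + 7)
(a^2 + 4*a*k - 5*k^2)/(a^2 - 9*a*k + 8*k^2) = (a + 5*k)/(a - 8*k)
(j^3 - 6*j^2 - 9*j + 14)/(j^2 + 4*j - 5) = (j^2 - 5*j - 14)/(j + 5)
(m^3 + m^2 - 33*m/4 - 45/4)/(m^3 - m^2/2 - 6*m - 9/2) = (m + 5/2)/(m + 1)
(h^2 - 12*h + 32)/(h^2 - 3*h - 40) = (h - 4)/(h + 5)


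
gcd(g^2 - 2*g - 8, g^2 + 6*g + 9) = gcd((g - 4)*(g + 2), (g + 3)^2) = 1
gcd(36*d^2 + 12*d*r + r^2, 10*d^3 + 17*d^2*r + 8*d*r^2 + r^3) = 1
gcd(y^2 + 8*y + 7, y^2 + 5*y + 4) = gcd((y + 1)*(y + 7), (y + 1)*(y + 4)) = y + 1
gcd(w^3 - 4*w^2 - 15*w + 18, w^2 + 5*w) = 1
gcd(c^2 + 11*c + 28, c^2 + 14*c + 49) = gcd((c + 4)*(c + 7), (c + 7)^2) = c + 7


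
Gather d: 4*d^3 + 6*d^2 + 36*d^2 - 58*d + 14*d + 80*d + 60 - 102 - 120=4*d^3 + 42*d^2 + 36*d - 162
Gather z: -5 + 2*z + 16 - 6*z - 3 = 8 - 4*z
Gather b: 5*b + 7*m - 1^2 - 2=5*b + 7*m - 3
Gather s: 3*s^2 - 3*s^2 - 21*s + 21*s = 0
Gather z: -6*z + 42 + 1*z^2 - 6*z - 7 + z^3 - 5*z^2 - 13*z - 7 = z^3 - 4*z^2 - 25*z + 28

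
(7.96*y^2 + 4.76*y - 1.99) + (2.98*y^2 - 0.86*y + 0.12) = 10.94*y^2 + 3.9*y - 1.87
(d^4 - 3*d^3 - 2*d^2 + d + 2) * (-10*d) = -10*d^5 + 30*d^4 + 20*d^3 - 10*d^2 - 20*d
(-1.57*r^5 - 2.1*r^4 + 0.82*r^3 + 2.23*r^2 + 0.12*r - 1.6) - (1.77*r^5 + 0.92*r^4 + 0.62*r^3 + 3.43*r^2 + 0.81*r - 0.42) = -3.34*r^5 - 3.02*r^4 + 0.2*r^3 - 1.2*r^2 - 0.69*r - 1.18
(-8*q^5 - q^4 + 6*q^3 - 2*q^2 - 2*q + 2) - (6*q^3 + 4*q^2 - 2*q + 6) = -8*q^5 - q^4 - 6*q^2 - 4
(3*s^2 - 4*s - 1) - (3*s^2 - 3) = 2 - 4*s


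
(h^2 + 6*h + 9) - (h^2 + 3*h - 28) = 3*h + 37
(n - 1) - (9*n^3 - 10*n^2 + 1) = -9*n^3 + 10*n^2 + n - 2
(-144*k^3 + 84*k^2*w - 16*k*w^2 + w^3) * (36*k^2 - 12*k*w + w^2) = -5184*k^5 + 4752*k^4*w - 1728*k^3*w^2 + 312*k^2*w^3 - 28*k*w^4 + w^5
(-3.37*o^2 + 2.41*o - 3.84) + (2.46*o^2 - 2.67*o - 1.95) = -0.91*o^2 - 0.26*o - 5.79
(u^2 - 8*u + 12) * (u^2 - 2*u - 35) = u^4 - 10*u^3 - 7*u^2 + 256*u - 420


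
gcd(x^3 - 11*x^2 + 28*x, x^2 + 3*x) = x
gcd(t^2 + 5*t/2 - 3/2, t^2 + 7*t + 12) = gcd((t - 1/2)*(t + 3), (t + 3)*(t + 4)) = t + 3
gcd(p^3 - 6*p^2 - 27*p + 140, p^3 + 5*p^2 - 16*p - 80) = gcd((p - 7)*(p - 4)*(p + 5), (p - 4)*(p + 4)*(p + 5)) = p^2 + p - 20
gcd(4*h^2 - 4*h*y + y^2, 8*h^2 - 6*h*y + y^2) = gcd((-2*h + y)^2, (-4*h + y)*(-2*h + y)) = -2*h + y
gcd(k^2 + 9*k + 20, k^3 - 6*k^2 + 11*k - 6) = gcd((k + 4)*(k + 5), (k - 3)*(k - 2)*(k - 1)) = 1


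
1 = 1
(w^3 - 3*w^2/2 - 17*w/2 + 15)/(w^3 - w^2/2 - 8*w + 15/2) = (w - 2)/(w - 1)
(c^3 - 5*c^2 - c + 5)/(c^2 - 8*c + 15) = (c^2 - 1)/(c - 3)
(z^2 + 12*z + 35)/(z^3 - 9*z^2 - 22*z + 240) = (z + 7)/(z^2 - 14*z + 48)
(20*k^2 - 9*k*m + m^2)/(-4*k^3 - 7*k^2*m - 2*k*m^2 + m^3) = (-5*k + m)/(k^2 + 2*k*m + m^2)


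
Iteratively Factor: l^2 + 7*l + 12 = (l + 3)*(l + 4)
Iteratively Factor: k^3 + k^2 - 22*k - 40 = (k - 5)*(k^2 + 6*k + 8) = (k - 5)*(k + 4)*(k + 2)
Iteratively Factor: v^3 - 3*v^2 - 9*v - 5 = (v + 1)*(v^2 - 4*v - 5) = (v + 1)^2*(v - 5)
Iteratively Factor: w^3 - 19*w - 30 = (w + 2)*(w^2 - 2*w - 15) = (w + 2)*(w + 3)*(w - 5)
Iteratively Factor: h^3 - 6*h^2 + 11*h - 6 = (h - 1)*(h^2 - 5*h + 6) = (h - 2)*(h - 1)*(h - 3)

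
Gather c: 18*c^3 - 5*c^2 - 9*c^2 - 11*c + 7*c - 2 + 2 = 18*c^3 - 14*c^2 - 4*c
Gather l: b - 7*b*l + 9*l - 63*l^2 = b - 63*l^2 + l*(9 - 7*b)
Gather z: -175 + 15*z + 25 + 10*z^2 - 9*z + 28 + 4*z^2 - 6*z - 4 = 14*z^2 - 126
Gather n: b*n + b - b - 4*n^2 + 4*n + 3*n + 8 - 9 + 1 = -4*n^2 + n*(b + 7)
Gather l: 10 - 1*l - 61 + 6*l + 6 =5*l - 45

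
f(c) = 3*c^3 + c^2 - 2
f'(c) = 9*c^2 + 2*c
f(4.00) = 206.00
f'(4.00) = 152.00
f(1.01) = 2.11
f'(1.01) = 11.20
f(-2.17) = -27.95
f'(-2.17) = 38.04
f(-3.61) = -130.11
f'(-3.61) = 110.07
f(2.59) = 56.83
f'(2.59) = 65.55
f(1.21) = 4.78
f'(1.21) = 15.60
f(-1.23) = -6.07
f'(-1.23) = 11.16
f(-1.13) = -5.05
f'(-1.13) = 9.23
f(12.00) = 5326.00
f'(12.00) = 1320.00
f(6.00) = 682.00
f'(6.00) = 336.00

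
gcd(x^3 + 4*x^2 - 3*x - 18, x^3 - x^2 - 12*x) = x + 3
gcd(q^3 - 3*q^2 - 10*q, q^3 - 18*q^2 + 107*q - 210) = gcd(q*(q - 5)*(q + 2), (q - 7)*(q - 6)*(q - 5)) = q - 5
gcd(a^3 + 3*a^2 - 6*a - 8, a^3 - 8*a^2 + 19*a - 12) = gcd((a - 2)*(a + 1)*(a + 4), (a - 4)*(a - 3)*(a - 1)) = 1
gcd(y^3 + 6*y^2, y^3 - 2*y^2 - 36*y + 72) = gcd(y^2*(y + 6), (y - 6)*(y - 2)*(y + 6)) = y + 6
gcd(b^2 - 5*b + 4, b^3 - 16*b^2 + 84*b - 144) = b - 4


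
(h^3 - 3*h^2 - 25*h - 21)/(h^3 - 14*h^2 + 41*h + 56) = (h + 3)/(h - 8)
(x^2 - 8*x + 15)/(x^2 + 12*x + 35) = (x^2 - 8*x + 15)/(x^2 + 12*x + 35)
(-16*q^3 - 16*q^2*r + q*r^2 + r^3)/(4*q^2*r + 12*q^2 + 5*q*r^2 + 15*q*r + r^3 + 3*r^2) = (-4*q + r)/(r + 3)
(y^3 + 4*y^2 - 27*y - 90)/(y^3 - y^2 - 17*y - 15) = (y + 6)/(y + 1)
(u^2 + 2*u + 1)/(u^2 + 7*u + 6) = (u + 1)/(u + 6)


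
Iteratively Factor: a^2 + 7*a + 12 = (a + 3)*(a + 4)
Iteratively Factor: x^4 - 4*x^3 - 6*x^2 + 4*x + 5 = (x - 1)*(x^3 - 3*x^2 - 9*x - 5) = (x - 1)*(x + 1)*(x^2 - 4*x - 5) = (x - 1)*(x + 1)^2*(x - 5)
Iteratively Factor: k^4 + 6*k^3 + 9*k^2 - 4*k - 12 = (k - 1)*(k^3 + 7*k^2 + 16*k + 12) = (k - 1)*(k + 2)*(k^2 + 5*k + 6) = (k - 1)*(k + 2)^2*(k + 3)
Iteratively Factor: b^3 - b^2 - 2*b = (b + 1)*(b^2 - 2*b) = b*(b + 1)*(b - 2)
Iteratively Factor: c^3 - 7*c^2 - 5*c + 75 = (c - 5)*(c^2 - 2*c - 15) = (c - 5)*(c + 3)*(c - 5)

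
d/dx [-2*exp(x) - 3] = -2*exp(x)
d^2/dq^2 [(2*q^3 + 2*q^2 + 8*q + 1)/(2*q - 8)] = (2*q^3 - 24*q^2 + 96*q + 65)/(q^3 - 12*q^2 + 48*q - 64)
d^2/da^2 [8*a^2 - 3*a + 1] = 16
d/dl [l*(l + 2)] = 2*l + 2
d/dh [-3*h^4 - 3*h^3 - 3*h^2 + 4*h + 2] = -12*h^3 - 9*h^2 - 6*h + 4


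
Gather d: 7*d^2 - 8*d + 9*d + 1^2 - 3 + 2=7*d^2 + d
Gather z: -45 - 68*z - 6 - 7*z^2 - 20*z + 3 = -7*z^2 - 88*z - 48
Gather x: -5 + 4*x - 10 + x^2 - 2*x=x^2 + 2*x - 15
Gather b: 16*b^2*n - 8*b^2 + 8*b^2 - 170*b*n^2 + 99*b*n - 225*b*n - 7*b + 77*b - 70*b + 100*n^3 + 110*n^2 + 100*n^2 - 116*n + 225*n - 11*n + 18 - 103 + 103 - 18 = 16*b^2*n + b*(-170*n^2 - 126*n) + 100*n^3 + 210*n^2 + 98*n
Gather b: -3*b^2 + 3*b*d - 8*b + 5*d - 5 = -3*b^2 + b*(3*d - 8) + 5*d - 5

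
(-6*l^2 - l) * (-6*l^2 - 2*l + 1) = 36*l^4 + 18*l^3 - 4*l^2 - l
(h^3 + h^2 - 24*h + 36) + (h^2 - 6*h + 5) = h^3 + 2*h^2 - 30*h + 41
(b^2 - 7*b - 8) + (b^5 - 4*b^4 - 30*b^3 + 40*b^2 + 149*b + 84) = b^5 - 4*b^4 - 30*b^3 + 41*b^2 + 142*b + 76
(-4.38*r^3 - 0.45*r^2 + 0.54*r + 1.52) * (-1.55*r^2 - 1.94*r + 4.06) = 6.789*r^5 + 9.1947*r^4 - 17.7468*r^3 - 5.2306*r^2 - 0.7564*r + 6.1712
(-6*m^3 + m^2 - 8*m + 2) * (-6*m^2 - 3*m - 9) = 36*m^5 + 12*m^4 + 99*m^3 + 3*m^2 + 66*m - 18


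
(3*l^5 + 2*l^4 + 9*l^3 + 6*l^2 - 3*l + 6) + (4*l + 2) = 3*l^5 + 2*l^4 + 9*l^3 + 6*l^2 + l + 8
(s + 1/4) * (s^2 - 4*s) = s^3 - 15*s^2/4 - s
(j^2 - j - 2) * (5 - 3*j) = -3*j^3 + 8*j^2 + j - 10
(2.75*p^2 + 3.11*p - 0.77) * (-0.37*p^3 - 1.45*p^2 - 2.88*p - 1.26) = -1.0175*p^5 - 5.1382*p^4 - 12.1446*p^3 - 11.3053*p^2 - 1.701*p + 0.9702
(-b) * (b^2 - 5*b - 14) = -b^3 + 5*b^2 + 14*b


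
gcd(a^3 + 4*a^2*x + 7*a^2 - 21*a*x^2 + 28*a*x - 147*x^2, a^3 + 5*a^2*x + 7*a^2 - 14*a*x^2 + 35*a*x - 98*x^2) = a^2 + 7*a*x + 7*a + 49*x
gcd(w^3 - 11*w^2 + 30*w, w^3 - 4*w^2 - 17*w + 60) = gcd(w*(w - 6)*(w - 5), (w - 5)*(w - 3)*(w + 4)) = w - 5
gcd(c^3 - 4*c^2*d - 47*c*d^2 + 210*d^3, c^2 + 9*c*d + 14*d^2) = c + 7*d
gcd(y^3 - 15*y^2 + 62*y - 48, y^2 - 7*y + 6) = y^2 - 7*y + 6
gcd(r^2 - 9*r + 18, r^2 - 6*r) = r - 6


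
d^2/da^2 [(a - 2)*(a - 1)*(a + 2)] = 6*a - 2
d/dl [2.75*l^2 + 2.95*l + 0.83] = 5.5*l + 2.95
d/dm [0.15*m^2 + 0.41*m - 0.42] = 0.3*m + 0.41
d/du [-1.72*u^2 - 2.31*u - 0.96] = -3.44*u - 2.31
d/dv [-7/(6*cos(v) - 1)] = -42*sin(v)/(6*cos(v) - 1)^2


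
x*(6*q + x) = 6*q*x + x^2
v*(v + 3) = v^2 + 3*v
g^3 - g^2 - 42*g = g*(g - 7)*(g + 6)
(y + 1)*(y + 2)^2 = y^3 + 5*y^2 + 8*y + 4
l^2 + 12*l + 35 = (l + 5)*(l + 7)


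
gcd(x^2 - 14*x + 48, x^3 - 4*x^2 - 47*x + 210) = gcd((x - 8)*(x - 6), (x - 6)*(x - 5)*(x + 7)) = x - 6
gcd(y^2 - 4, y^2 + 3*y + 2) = y + 2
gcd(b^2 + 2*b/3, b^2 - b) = b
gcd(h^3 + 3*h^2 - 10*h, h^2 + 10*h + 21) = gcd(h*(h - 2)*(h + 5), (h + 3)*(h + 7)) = 1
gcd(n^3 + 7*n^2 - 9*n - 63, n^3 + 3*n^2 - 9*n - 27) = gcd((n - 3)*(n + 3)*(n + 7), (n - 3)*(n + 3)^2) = n^2 - 9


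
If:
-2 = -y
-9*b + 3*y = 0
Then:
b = 2/3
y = 2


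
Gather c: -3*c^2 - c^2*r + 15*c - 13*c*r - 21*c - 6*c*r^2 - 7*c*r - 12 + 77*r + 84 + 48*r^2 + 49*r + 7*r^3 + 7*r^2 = c^2*(-r - 3) + c*(-6*r^2 - 20*r - 6) + 7*r^3 + 55*r^2 + 126*r + 72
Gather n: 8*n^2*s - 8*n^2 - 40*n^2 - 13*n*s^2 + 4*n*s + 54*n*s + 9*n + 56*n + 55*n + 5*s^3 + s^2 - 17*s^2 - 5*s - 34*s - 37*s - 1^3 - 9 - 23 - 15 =n^2*(8*s - 48) + n*(-13*s^2 + 58*s + 120) + 5*s^3 - 16*s^2 - 76*s - 48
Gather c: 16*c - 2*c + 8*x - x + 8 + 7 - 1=14*c + 7*x + 14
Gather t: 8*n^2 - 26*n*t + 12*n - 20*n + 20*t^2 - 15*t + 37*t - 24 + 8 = 8*n^2 - 8*n + 20*t^2 + t*(22 - 26*n) - 16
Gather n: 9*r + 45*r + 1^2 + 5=54*r + 6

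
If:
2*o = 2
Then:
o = 1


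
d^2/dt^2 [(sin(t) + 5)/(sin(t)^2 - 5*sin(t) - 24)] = (sin(t)^5 + 25*sin(t)^4 + 67*sin(t)^3 + 455*sin(t)^2 - 18*sin(t) - 250)/(-sin(t)^2 + 5*sin(t) + 24)^3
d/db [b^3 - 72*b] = 3*b^2 - 72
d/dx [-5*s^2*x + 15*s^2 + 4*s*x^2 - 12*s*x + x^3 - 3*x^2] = -5*s^2 + 8*s*x - 12*s + 3*x^2 - 6*x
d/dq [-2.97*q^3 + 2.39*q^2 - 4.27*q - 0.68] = -8.91*q^2 + 4.78*q - 4.27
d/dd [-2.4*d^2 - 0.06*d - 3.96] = -4.8*d - 0.06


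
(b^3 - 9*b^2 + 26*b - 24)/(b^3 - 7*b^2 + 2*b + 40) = (b^2 - 5*b + 6)/(b^2 - 3*b - 10)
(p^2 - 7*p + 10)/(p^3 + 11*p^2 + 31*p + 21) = (p^2 - 7*p + 10)/(p^3 + 11*p^2 + 31*p + 21)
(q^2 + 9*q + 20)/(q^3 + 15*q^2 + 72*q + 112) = (q + 5)/(q^2 + 11*q + 28)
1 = 1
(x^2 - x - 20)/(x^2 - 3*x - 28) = (x - 5)/(x - 7)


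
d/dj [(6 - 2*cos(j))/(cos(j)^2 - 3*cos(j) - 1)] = 2*(sin(j)^2 + 6*cos(j) - 11)*sin(j)/(sin(j)^2 + 3*cos(j))^2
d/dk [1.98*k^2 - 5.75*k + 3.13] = 3.96*k - 5.75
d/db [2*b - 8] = 2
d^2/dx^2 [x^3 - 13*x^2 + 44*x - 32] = 6*x - 26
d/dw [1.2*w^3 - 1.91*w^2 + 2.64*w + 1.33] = 3.6*w^2 - 3.82*w + 2.64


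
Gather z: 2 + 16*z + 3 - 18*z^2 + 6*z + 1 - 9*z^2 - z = -27*z^2 + 21*z + 6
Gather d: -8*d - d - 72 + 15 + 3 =-9*d - 54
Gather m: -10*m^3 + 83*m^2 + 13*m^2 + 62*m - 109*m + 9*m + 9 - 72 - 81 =-10*m^3 + 96*m^2 - 38*m - 144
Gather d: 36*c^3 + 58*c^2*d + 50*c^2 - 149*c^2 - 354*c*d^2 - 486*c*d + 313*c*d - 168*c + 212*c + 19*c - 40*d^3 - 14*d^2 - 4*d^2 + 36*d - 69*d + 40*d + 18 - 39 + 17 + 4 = 36*c^3 - 99*c^2 + 63*c - 40*d^3 + d^2*(-354*c - 18) + d*(58*c^2 - 173*c + 7)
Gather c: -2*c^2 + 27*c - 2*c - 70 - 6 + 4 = -2*c^2 + 25*c - 72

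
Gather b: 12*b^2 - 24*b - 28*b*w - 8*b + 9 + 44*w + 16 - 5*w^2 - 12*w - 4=12*b^2 + b*(-28*w - 32) - 5*w^2 + 32*w + 21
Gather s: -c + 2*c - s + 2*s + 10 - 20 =c + s - 10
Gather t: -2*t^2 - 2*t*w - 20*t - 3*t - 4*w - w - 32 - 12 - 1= -2*t^2 + t*(-2*w - 23) - 5*w - 45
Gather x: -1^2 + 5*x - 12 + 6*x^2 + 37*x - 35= 6*x^2 + 42*x - 48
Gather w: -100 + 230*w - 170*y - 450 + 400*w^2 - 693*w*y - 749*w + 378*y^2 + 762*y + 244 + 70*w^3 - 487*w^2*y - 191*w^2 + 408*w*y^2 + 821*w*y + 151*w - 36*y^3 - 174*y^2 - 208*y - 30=70*w^3 + w^2*(209 - 487*y) + w*(408*y^2 + 128*y - 368) - 36*y^3 + 204*y^2 + 384*y - 336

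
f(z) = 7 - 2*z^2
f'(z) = -4*z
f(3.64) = -19.50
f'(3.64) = -14.56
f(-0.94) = 5.23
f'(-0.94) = 3.76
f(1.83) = 0.30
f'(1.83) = -7.32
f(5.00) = -43.00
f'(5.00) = -20.00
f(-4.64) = -36.06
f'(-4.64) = 18.56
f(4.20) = -28.28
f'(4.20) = -16.80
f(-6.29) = -72.13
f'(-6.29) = 25.16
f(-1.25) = 3.88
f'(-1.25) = 5.00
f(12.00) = -281.00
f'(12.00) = -48.00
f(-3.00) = -11.00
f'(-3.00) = 12.00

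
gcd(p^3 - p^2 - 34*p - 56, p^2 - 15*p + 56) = p - 7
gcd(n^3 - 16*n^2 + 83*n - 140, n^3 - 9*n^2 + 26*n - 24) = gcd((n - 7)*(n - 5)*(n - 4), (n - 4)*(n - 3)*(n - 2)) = n - 4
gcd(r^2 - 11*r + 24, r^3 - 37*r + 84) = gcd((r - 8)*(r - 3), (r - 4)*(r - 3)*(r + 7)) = r - 3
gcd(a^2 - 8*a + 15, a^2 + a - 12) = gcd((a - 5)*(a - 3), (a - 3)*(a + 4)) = a - 3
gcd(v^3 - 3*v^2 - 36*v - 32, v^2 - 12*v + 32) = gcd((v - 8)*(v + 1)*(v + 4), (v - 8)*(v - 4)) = v - 8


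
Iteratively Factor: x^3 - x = (x + 1)*(x^2 - x) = (x - 1)*(x + 1)*(x)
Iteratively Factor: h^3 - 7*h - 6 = (h - 3)*(h^2 + 3*h + 2) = (h - 3)*(h + 1)*(h + 2)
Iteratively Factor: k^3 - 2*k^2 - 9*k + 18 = (k + 3)*(k^2 - 5*k + 6) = (k - 2)*(k + 3)*(k - 3)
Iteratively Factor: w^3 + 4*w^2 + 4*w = (w)*(w^2 + 4*w + 4) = w*(w + 2)*(w + 2)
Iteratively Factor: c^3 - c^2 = (c - 1)*(c^2) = c*(c - 1)*(c)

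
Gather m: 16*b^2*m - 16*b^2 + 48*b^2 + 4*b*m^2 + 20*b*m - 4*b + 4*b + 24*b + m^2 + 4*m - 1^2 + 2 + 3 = 32*b^2 + 24*b + m^2*(4*b + 1) + m*(16*b^2 + 20*b + 4) + 4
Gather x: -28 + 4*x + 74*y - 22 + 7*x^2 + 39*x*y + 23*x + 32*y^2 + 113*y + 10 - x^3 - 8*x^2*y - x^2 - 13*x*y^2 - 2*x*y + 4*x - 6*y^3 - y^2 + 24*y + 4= -x^3 + x^2*(6 - 8*y) + x*(-13*y^2 + 37*y + 31) - 6*y^3 + 31*y^2 + 211*y - 36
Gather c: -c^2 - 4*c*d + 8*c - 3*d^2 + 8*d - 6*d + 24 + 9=-c^2 + c*(8 - 4*d) - 3*d^2 + 2*d + 33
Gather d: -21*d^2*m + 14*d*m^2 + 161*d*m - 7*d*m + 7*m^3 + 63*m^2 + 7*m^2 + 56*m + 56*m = -21*d^2*m + d*(14*m^2 + 154*m) + 7*m^3 + 70*m^2 + 112*m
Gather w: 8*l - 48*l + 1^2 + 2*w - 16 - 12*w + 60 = -40*l - 10*w + 45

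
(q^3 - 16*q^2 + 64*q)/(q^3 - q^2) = (q^2 - 16*q + 64)/(q*(q - 1))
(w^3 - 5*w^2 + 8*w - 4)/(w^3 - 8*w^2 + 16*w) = (w^3 - 5*w^2 + 8*w - 4)/(w*(w^2 - 8*w + 16))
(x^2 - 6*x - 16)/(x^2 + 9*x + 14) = (x - 8)/(x + 7)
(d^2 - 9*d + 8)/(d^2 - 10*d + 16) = (d - 1)/(d - 2)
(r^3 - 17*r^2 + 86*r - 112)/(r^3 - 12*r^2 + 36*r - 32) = (r - 7)/(r - 2)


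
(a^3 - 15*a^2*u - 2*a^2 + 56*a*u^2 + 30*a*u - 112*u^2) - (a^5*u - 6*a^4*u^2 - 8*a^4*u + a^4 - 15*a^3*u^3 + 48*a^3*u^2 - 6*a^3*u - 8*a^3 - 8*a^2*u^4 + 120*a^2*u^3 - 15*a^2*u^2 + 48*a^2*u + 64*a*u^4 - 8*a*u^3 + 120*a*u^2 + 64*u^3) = -a^5*u + 6*a^4*u^2 + 8*a^4*u - a^4 + 15*a^3*u^3 - 48*a^3*u^2 + 6*a^3*u + 9*a^3 + 8*a^2*u^4 - 120*a^2*u^3 + 15*a^2*u^2 - 63*a^2*u - 2*a^2 - 64*a*u^4 + 8*a*u^3 - 64*a*u^2 + 30*a*u - 64*u^3 - 112*u^2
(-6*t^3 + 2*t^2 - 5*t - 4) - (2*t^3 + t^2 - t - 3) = -8*t^3 + t^2 - 4*t - 1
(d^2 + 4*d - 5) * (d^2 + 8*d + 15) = d^4 + 12*d^3 + 42*d^2 + 20*d - 75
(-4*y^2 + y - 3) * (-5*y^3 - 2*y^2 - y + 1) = 20*y^5 + 3*y^4 + 17*y^3 + y^2 + 4*y - 3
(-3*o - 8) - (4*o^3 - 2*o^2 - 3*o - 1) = -4*o^3 + 2*o^2 - 7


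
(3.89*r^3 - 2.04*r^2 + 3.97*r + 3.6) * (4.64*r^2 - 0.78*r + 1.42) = 18.0496*r^5 - 12.4998*r^4 + 25.5358*r^3 + 10.7106*r^2 + 2.8294*r + 5.112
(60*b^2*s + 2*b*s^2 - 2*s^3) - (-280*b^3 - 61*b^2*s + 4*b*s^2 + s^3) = 280*b^3 + 121*b^2*s - 2*b*s^2 - 3*s^3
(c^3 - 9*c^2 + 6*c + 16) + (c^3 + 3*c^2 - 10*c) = 2*c^3 - 6*c^2 - 4*c + 16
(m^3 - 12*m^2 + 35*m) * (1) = m^3 - 12*m^2 + 35*m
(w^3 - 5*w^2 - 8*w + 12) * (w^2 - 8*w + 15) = w^5 - 13*w^4 + 47*w^3 + w^2 - 216*w + 180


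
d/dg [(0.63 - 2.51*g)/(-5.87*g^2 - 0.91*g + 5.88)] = (-14.7337*g^2 + 7.3962*g - 14.1855)/(34.4569*g^4 + 10.6834*g^3 - 68.2031*g^2 - 10.7016*g + 34.5744)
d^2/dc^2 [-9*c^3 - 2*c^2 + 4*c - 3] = -54*c - 4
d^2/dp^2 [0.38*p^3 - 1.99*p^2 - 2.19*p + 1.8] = 2.28*p - 3.98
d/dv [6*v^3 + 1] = 18*v^2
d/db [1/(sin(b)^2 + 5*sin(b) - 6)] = -(2*sin(b) + 5)*cos(b)/(sin(b)^2 + 5*sin(b) - 6)^2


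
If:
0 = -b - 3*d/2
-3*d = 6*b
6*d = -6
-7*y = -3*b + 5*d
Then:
No Solution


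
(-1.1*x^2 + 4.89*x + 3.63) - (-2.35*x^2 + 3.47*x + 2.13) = 1.25*x^2 + 1.42*x + 1.5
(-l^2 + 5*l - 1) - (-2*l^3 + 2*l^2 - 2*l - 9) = 2*l^3 - 3*l^2 + 7*l + 8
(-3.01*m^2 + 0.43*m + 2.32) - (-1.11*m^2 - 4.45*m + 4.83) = -1.9*m^2 + 4.88*m - 2.51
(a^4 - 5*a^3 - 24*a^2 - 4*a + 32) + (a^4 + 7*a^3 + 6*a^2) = 2*a^4 + 2*a^3 - 18*a^2 - 4*a + 32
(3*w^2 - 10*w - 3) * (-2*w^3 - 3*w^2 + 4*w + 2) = -6*w^5 + 11*w^4 + 48*w^3 - 25*w^2 - 32*w - 6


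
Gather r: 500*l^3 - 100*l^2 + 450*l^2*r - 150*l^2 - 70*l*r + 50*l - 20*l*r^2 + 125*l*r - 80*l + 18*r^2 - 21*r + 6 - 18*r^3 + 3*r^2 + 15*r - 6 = 500*l^3 - 250*l^2 - 30*l - 18*r^3 + r^2*(21 - 20*l) + r*(450*l^2 + 55*l - 6)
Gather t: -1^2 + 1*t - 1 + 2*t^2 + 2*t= 2*t^2 + 3*t - 2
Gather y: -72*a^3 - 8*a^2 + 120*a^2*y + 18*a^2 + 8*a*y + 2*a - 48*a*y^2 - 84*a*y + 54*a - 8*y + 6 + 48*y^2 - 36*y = -72*a^3 + 10*a^2 + 56*a + y^2*(48 - 48*a) + y*(120*a^2 - 76*a - 44) + 6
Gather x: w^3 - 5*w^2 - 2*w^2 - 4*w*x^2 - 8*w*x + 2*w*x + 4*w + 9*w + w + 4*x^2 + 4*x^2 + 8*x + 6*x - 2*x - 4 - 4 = w^3 - 7*w^2 + 14*w + x^2*(8 - 4*w) + x*(12 - 6*w) - 8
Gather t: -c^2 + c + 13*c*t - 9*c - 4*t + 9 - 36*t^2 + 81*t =-c^2 - 8*c - 36*t^2 + t*(13*c + 77) + 9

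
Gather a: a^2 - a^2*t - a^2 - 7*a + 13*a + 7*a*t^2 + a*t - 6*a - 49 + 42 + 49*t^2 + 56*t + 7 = -a^2*t + a*(7*t^2 + t) + 49*t^2 + 56*t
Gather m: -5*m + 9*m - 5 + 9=4*m + 4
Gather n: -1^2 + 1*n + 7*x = n + 7*x - 1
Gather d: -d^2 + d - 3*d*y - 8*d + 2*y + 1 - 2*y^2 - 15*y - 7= -d^2 + d*(-3*y - 7) - 2*y^2 - 13*y - 6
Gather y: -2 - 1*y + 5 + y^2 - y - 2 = y^2 - 2*y + 1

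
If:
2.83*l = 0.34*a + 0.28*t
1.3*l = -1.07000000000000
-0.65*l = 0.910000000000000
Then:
No Solution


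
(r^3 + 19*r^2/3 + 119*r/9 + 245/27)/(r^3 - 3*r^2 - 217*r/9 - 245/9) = (r + 7/3)/(r - 7)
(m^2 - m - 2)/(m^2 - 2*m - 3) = (m - 2)/(m - 3)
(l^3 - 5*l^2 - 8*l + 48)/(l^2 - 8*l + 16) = l + 3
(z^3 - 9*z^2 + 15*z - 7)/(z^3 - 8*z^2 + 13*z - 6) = (z - 7)/(z - 6)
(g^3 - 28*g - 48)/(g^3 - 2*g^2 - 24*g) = (g + 2)/g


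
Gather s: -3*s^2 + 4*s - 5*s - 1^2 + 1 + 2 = -3*s^2 - s + 2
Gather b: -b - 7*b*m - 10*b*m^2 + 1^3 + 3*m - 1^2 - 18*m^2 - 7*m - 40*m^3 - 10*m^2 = b*(-10*m^2 - 7*m - 1) - 40*m^3 - 28*m^2 - 4*m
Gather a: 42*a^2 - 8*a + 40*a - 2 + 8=42*a^2 + 32*a + 6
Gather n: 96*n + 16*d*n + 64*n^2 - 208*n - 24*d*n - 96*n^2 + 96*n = -32*n^2 + n*(-8*d - 16)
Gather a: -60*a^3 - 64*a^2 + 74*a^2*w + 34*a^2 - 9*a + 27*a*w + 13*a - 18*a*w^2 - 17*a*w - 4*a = -60*a^3 + a^2*(74*w - 30) + a*(-18*w^2 + 10*w)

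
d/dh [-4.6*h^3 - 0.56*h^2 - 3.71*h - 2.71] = -13.8*h^2 - 1.12*h - 3.71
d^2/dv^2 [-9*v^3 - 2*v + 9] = -54*v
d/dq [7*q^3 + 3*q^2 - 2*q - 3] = 21*q^2 + 6*q - 2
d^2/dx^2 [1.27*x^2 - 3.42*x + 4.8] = 2.54000000000000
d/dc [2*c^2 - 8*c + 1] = 4*c - 8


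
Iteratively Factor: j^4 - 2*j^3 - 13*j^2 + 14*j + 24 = (j + 3)*(j^3 - 5*j^2 + 2*j + 8) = (j - 2)*(j + 3)*(j^2 - 3*j - 4) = (j - 4)*(j - 2)*(j + 3)*(j + 1)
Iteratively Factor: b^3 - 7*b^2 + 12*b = (b - 4)*(b^2 - 3*b) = (b - 4)*(b - 3)*(b)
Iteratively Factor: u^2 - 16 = (u + 4)*(u - 4)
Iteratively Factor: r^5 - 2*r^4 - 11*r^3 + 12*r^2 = (r)*(r^4 - 2*r^3 - 11*r^2 + 12*r) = r*(r - 1)*(r^3 - r^2 - 12*r) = r^2*(r - 1)*(r^2 - r - 12) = r^2*(r - 1)*(r + 3)*(r - 4)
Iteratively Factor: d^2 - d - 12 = (d + 3)*(d - 4)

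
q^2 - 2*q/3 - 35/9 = (q - 7/3)*(q + 5/3)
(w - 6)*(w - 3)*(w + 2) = w^3 - 7*w^2 + 36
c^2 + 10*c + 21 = (c + 3)*(c + 7)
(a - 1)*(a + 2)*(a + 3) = a^3 + 4*a^2 + a - 6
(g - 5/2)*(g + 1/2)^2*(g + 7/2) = g^4 + 2*g^3 - 15*g^2/2 - 17*g/2 - 35/16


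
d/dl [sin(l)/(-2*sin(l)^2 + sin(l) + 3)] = (4 - cos(2*l))*cos(l)/(sin(l) + cos(2*l) + 2)^2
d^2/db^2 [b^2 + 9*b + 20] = 2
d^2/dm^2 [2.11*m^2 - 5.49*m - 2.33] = 4.22000000000000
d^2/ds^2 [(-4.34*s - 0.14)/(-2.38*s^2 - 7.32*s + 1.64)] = ((4.34*s + 0.14)*(4.76*s + 7.32)*(9.52*s + 14.64) - (61.9752*s + 64.204)*(2.38*s^2 + 7.32*s - 1.64))/(2.38*s^2 + 7.32*s - 1.64)^3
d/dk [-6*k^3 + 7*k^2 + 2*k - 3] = -18*k^2 + 14*k + 2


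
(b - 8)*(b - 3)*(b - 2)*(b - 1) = b^4 - 14*b^3 + 59*b^2 - 94*b + 48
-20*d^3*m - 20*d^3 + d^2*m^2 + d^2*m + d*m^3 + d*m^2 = (-4*d + m)*(5*d + m)*(d*m + d)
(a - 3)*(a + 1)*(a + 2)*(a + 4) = a^4 + 4*a^3 - 7*a^2 - 34*a - 24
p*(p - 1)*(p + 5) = p^3 + 4*p^2 - 5*p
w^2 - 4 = (w - 2)*(w + 2)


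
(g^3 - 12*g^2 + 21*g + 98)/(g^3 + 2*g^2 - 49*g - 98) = (g - 7)/(g + 7)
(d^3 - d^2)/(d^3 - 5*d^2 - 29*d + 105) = d^2*(d - 1)/(d^3 - 5*d^2 - 29*d + 105)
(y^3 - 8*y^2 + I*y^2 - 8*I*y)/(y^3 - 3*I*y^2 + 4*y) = (y - 8)/(y - 4*I)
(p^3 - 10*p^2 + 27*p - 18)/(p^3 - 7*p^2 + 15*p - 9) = (p - 6)/(p - 3)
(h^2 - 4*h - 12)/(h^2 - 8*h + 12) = (h + 2)/(h - 2)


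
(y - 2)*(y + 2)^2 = y^3 + 2*y^2 - 4*y - 8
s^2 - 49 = (s - 7)*(s + 7)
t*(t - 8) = t^2 - 8*t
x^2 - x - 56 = (x - 8)*(x + 7)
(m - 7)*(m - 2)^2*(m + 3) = m^4 - 8*m^3 - m^2 + 68*m - 84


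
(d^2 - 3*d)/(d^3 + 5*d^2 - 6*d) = (d - 3)/(d^2 + 5*d - 6)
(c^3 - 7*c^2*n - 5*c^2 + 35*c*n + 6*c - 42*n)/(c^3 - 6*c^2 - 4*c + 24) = (c^2 - 7*c*n - 3*c + 21*n)/(c^2 - 4*c - 12)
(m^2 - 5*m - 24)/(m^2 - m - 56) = (m + 3)/(m + 7)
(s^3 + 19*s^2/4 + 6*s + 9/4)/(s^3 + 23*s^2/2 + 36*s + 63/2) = (4*s^2 + 7*s + 3)/(2*(2*s^2 + 17*s + 21))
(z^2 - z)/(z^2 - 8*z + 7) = z/(z - 7)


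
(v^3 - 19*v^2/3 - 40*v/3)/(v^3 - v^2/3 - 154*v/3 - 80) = v/(v + 6)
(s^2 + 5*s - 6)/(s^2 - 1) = (s + 6)/(s + 1)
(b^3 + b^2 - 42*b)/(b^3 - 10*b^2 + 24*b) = (b + 7)/(b - 4)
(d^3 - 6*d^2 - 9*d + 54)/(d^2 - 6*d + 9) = (d^2 - 3*d - 18)/(d - 3)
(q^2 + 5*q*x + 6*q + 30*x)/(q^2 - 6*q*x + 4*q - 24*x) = (q^2 + 5*q*x + 6*q + 30*x)/(q^2 - 6*q*x + 4*q - 24*x)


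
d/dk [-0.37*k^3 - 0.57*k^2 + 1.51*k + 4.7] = -1.11*k^2 - 1.14*k + 1.51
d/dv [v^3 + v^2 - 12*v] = 3*v^2 + 2*v - 12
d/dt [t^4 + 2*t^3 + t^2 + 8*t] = 4*t^3 + 6*t^2 + 2*t + 8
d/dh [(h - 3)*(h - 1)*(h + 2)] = 3*h^2 - 4*h - 5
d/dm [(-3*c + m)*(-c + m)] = -4*c + 2*m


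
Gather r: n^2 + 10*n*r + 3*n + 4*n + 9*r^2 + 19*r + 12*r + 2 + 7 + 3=n^2 + 7*n + 9*r^2 + r*(10*n + 31) + 12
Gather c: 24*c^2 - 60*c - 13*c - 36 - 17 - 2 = 24*c^2 - 73*c - 55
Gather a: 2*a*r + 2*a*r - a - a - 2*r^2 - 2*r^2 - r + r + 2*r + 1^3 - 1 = a*(4*r - 2) - 4*r^2 + 2*r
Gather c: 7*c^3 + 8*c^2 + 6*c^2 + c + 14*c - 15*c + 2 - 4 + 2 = 7*c^3 + 14*c^2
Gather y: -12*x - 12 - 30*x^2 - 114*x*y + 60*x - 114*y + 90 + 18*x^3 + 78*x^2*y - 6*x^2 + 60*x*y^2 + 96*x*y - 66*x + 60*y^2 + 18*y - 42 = 18*x^3 - 36*x^2 - 18*x + y^2*(60*x + 60) + y*(78*x^2 - 18*x - 96) + 36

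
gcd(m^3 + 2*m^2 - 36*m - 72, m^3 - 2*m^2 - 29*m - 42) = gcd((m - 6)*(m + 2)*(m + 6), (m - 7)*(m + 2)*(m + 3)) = m + 2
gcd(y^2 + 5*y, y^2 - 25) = y + 5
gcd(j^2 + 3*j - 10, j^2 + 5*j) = j + 5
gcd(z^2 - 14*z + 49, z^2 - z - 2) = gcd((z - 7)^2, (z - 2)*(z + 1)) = 1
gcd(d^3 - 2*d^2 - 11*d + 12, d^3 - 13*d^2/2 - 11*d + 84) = d - 4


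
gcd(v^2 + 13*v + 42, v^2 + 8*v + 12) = v + 6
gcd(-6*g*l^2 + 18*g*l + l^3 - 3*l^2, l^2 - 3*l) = l^2 - 3*l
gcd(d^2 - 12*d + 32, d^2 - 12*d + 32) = d^2 - 12*d + 32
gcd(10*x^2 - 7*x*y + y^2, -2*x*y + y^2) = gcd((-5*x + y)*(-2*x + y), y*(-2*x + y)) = 2*x - y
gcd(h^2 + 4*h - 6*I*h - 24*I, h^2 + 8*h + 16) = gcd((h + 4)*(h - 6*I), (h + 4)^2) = h + 4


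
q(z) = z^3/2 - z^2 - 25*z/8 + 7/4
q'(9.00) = 100.38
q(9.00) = 257.12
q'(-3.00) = 16.38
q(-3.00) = -11.38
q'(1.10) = -3.51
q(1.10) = -2.23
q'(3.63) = 9.38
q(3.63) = 1.15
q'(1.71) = -2.16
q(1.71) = -4.02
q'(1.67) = -2.28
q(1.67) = -3.93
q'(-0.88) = -0.20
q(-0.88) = 3.38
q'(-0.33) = -2.30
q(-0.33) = 2.65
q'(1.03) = -3.59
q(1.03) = -1.98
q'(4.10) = 13.89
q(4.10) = 6.59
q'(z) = 3*z^2/2 - 2*z - 25/8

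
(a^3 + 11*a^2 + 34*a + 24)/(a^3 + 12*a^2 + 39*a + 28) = (a + 6)/(a + 7)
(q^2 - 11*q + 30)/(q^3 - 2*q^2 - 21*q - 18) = (q - 5)/(q^2 + 4*q + 3)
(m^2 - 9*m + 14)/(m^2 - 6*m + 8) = (m - 7)/(m - 4)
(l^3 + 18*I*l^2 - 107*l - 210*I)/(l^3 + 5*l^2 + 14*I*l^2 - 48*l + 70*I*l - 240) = (l^2 + 12*I*l - 35)/(l^2 + l*(5 + 8*I) + 40*I)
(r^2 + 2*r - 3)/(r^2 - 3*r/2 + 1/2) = 2*(r + 3)/(2*r - 1)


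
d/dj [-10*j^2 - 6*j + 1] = -20*j - 6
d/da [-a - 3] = -1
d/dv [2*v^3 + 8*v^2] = 2*v*(3*v + 8)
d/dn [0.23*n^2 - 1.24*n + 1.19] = 0.46*n - 1.24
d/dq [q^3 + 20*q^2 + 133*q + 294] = 3*q^2 + 40*q + 133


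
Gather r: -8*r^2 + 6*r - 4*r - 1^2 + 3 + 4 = -8*r^2 + 2*r + 6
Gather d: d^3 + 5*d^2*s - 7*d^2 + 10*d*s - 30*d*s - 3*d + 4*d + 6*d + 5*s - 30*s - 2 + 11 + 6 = d^3 + d^2*(5*s - 7) + d*(7 - 20*s) - 25*s + 15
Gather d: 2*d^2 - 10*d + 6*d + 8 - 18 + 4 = 2*d^2 - 4*d - 6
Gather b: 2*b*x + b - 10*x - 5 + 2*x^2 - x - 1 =b*(2*x + 1) + 2*x^2 - 11*x - 6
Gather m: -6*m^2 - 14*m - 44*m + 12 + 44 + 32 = -6*m^2 - 58*m + 88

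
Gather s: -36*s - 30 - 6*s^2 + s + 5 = -6*s^2 - 35*s - 25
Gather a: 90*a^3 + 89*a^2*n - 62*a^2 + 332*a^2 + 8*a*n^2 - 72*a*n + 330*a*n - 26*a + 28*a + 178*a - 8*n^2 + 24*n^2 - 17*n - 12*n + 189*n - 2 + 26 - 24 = 90*a^3 + a^2*(89*n + 270) + a*(8*n^2 + 258*n + 180) + 16*n^2 + 160*n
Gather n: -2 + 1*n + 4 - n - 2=0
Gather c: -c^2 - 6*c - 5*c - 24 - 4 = -c^2 - 11*c - 28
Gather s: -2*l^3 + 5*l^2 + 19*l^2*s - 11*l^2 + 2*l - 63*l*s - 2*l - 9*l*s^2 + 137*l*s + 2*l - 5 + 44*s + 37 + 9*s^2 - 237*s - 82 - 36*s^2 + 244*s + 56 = -2*l^3 - 6*l^2 + 2*l + s^2*(-9*l - 27) + s*(19*l^2 + 74*l + 51) + 6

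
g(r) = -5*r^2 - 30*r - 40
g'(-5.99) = 29.90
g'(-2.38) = -6.20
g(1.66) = -103.58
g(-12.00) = -400.00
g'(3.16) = -61.60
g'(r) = -10*r - 30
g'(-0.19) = -28.10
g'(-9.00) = 60.00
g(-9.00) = -175.00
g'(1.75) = -47.50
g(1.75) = -107.81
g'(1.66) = -46.60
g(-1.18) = -11.56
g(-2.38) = 3.08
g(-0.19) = -34.48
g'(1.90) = -49.00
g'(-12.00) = 90.00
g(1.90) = -115.05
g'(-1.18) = -18.20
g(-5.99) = -39.70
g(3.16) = -184.73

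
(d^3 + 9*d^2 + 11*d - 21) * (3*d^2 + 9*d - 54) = 3*d^5 + 36*d^4 + 60*d^3 - 450*d^2 - 783*d + 1134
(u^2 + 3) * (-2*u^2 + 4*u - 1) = -2*u^4 + 4*u^3 - 7*u^2 + 12*u - 3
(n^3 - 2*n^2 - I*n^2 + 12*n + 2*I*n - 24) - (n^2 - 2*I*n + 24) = n^3 - 3*n^2 - I*n^2 + 12*n + 4*I*n - 48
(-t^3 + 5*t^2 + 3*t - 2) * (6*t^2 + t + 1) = -6*t^5 + 29*t^4 + 22*t^3 - 4*t^2 + t - 2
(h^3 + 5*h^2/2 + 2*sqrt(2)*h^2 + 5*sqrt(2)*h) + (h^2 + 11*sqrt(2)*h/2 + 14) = h^3 + 2*sqrt(2)*h^2 + 7*h^2/2 + 21*sqrt(2)*h/2 + 14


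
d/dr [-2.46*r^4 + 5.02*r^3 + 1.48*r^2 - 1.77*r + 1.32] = -9.84*r^3 + 15.06*r^2 + 2.96*r - 1.77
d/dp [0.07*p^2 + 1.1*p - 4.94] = 0.14*p + 1.1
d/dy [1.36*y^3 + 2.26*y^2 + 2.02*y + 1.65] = 4.08*y^2 + 4.52*y + 2.02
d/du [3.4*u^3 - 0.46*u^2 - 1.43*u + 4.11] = 10.2*u^2 - 0.92*u - 1.43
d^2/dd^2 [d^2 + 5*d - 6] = 2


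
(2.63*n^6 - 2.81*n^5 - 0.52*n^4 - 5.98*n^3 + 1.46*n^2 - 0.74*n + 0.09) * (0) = 0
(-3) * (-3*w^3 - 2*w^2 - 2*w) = 9*w^3 + 6*w^2 + 6*w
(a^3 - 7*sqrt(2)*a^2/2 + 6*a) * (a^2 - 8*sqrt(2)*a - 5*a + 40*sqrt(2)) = a^5 - 23*sqrt(2)*a^4/2 - 5*a^4 + 62*a^3 + 115*sqrt(2)*a^3/2 - 310*a^2 - 48*sqrt(2)*a^2 + 240*sqrt(2)*a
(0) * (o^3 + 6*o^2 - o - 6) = 0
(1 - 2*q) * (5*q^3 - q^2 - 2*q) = -10*q^4 + 7*q^3 + 3*q^2 - 2*q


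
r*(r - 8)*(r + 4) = r^3 - 4*r^2 - 32*r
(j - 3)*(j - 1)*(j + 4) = j^3 - 13*j + 12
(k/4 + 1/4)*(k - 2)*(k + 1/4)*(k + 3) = k^4/4 + 9*k^3/16 - 9*k^2/8 - 29*k/16 - 3/8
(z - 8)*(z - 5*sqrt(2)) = z^2 - 8*z - 5*sqrt(2)*z + 40*sqrt(2)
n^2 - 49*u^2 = (n - 7*u)*(n + 7*u)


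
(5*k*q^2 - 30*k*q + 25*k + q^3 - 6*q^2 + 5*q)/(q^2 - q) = 5*k - 25*k/q + q - 5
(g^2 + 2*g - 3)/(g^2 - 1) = (g + 3)/(g + 1)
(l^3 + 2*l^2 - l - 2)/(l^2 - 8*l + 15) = (l^3 + 2*l^2 - l - 2)/(l^2 - 8*l + 15)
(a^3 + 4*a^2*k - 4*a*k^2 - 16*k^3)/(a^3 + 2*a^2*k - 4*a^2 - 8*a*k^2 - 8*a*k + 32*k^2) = (a + 2*k)/(a - 4)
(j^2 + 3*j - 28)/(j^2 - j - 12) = (j + 7)/(j + 3)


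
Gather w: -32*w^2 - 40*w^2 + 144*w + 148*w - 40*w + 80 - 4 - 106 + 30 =-72*w^2 + 252*w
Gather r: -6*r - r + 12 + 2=14 - 7*r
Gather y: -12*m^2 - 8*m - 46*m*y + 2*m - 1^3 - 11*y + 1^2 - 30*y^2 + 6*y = -12*m^2 - 6*m - 30*y^2 + y*(-46*m - 5)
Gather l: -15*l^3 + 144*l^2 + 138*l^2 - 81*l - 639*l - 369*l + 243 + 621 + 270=-15*l^3 + 282*l^2 - 1089*l + 1134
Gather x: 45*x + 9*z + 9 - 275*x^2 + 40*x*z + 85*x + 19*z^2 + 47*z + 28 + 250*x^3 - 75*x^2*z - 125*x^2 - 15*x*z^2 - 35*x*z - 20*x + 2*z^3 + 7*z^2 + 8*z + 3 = 250*x^3 + x^2*(-75*z - 400) + x*(-15*z^2 + 5*z + 110) + 2*z^3 + 26*z^2 + 64*z + 40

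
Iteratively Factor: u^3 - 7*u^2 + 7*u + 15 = (u - 5)*(u^2 - 2*u - 3) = (u - 5)*(u + 1)*(u - 3)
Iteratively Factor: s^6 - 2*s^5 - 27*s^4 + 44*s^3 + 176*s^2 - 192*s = (s - 1)*(s^5 - s^4 - 28*s^3 + 16*s^2 + 192*s) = s*(s - 1)*(s^4 - s^3 - 28*s^2 + 16*s + 192) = s*(s - 1)*(s + 3)*(s^3 - 4*s^2 - 16*s + 64) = s*(s - 4)*(s - 1)*(s + 3)*(s^2 - 16) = s*(s - 4)^2*(s - 1)*(s + 3)*(s + 4)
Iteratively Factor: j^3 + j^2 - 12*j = (j - 3)*(j^2 + 4*j) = (j - 3)*(j + 4)*(j)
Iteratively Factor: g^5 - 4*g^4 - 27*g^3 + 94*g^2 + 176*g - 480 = (g - 4)*(g^4 - 27*g^2 - 14*g + 120) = (g - 5)*(g - 4)*(g^3 + 5*g^2 - 2*g - 24) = (g - 5)*(g - 4)*(g + 3)*(g^2 + 2*g - 8) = (g - 5)*(g - 4)*(g - 2)*(g + 3)*(g + 4)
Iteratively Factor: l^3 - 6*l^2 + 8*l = (l)*(l^2 - 6*l + 8) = l*(l - 2)*(l - 4)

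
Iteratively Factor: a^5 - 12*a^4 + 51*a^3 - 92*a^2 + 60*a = (a - 3)*(a^4 - 9*a^3 + 24*a^2 - 20*a) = (a - 3)*(a - 2)*(a^3 - 7*a^2 + 10*a) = (a - 5)*(a - 3)*(a - 2)*(a^2 - 2*a) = a*(a - 5)*(a - 3)*(a - 2)*(a - 2)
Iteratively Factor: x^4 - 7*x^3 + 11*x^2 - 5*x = (x - 1)*(x^3 - 6*x^2 + 5*x) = (x - 1)^2*(x^2 - 5*x) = x*(x - 1)^2*(x - 5)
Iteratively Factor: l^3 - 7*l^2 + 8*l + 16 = (l - 4)*(l^2 - 3*l - 4) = (l - 4)^2*(l + 1)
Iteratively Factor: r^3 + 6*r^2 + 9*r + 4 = (r + 1)*(r^2 + 5*r + 4) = (r + 1)*(r + 4)*(r + 1)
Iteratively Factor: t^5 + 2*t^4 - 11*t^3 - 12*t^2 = (t)*(t^4 + 2*t^3 - 11*t^2 - 12*t) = t*(t + 1)*(t^3 + t^2 - 12*t) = t*(t + 1)*(t + 4)*(t^2 - 3*t) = t^2*(t + 1)*(t + 4)*(t - 3)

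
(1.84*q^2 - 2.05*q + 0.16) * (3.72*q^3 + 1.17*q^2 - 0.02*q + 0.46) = 6.8448*q^5 - 5.4732*q^4 - 1.8401*q^3 + 1.0746*q^2 - 0.9462*q + 0.0736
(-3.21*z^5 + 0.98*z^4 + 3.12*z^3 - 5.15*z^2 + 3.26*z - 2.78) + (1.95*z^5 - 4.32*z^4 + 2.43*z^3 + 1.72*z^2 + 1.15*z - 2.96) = -1.26*z^5 - 3.34*z^4 + 5.55*z^3 - 3.43*z^2 + 4.41*z - 5.74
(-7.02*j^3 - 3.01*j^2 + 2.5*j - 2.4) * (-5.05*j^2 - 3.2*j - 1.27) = 35.451*j^5 + 37.6645*j^4 + 5.9224*j^3 + 7.9427*j^2 + 4.505*j + 3.048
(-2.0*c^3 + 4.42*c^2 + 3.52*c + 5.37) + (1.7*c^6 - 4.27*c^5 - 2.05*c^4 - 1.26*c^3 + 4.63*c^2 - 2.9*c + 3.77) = 1.7*c^6 - 4.27*c^5 - 2.05*c^4 - 3.26*c^3 + 9.05*c^2 + 0.62*c + 9.14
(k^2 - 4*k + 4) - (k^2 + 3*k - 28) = 32 - 7*k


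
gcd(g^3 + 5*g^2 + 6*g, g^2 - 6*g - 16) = g + 2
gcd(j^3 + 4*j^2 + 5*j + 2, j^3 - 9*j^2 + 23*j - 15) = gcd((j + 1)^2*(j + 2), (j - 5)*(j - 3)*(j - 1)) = 1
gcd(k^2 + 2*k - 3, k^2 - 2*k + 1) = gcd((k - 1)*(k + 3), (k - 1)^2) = k - 1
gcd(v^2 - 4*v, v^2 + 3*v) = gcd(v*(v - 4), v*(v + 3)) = v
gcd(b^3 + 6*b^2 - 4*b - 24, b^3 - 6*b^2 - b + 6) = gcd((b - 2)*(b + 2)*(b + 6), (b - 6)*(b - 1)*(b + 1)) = 1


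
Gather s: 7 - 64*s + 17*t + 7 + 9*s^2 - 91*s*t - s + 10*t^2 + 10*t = 9*s^2 + s*(-91*t - 65) + 10*t^2 + 27*t + 14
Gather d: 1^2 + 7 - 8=0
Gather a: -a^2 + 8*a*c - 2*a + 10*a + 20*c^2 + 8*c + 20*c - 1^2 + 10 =-a^2 + a*(8*c + 8) + 20*c^2 + 28*c + 9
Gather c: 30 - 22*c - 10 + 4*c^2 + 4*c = 4*c^2 - 18*c + 20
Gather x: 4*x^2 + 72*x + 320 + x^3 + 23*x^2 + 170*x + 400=x^3 + 27*x^2 + 242*x + 720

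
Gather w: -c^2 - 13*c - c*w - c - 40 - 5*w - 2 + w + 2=-c^2 - 14*c + w*(-c - 4) - 40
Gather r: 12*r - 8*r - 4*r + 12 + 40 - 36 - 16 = 0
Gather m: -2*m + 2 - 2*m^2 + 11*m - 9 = -2*m^2 + 9*m - 7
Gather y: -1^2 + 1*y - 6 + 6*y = 7*y - 7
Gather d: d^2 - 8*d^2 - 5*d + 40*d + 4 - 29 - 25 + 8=-7*d^2 + 35*d - 42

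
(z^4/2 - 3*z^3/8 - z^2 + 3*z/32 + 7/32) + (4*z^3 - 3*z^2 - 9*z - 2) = z^4/2 + 29*z^3/8 - 4*z^2 - 285*z/32 - 57/32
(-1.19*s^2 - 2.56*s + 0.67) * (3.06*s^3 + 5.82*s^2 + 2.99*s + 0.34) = -3.6414*s^5 - 14.7594*s^4 - 16.4071*s^3 - 4.1596*s^2 + 1.1329*s + 0.2278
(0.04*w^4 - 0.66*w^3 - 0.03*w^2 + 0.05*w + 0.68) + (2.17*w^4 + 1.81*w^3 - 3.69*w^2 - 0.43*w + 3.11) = 2.21*w^4 + 1.15*w^3 - 3.72*w^2 - 0.38*w + 3.79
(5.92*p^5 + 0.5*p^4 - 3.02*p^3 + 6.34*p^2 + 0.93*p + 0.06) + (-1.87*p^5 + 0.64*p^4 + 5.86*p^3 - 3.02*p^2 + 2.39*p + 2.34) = 4.05*p^5 + 1.14*p^4 + 2.84*p^3 + 3.32*p^2 + 3.32*p + 2.4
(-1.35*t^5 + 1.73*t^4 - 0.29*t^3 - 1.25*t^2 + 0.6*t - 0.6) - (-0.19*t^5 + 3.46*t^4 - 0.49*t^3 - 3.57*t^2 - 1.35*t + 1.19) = -1.16*t^5 - 1.73*t^4 + 0.2*t^3 + 2.32*t^2 + 1.95*t - 1.79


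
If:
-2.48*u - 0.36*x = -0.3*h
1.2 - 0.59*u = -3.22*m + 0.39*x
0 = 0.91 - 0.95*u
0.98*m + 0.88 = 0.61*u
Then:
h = 6.88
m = -0.30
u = 0.96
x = -0.86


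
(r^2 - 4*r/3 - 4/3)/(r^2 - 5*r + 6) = (r + 2/3)/(r - 3)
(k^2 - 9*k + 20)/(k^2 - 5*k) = (k - 4)/k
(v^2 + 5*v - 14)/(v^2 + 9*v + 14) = (v - 2)/(v + 2)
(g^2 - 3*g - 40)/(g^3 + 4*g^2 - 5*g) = (g - 8)/(g*(g - 1))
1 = 1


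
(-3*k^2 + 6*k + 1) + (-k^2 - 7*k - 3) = -4*k^2 - k - 2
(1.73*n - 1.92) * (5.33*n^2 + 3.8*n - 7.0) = 9.2209*n^3 - 3.6596*n^2 - 19.406*n + 13.44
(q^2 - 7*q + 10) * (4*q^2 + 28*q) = 4*q^4 - 156*q^2 + 280*q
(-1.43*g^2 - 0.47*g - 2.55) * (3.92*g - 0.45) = -5.6056*g^3 - 1.1989*g^2 - 9.7845*g + 1.1475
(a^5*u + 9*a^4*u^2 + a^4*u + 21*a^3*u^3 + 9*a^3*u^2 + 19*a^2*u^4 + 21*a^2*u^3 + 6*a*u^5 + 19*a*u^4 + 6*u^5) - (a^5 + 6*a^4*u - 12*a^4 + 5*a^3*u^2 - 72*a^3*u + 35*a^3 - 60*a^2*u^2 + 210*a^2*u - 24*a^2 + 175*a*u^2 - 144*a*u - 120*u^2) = a^5*u - a^5 + 9*a^4*u^2 - 5*a^4*u + 12*a^4 + 21*a^3*u^3 + 4*a^3*u^2 + 72*a^3*u - 35*a^3 + 19*a^2*u^4 + 21*a^2*u^3 + 60*a^2*u^2 - 210*a^2*u + 24*a^2 + 6*a*u^5 + 19*a*u^4 - 175*a*u^2 + 144*a*u + 6*u^5 + 120*u^2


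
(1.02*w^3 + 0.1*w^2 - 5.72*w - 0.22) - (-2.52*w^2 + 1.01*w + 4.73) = 1.02*w^3 + 2.62*w^2 - 6.73*w - 4.95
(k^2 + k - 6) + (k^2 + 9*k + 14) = 2*k^2 + 10*k + 8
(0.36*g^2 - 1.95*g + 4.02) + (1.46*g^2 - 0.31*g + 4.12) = 1.82*g^2 - 2.26*g + 8.14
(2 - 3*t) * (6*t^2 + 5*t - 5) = -18*t^3 - 3*t^2 + 25*t - 10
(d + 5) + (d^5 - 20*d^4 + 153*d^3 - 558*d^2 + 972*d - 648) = d^5 - 20*d^4 + 153*d^3 - 558*d^2 + 973*d - 643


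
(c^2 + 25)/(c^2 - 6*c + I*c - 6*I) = (c^2 + 25)/(c^2 + c*(-6 + I) - 6*I)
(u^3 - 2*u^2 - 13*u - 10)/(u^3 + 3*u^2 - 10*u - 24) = (u^2 - 4*u - 5)/(u^2 + u - 12)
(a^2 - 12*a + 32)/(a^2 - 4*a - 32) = (a - 4)/(a + 4)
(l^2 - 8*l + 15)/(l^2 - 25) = (l - 3)/(l + 5)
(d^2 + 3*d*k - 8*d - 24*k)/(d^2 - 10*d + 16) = (d + 3*k)/(d - 2)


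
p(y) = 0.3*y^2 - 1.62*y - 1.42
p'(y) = 0.6*y - 1.62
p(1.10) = -2.84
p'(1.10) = -0.96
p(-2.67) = 5.04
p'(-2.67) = -3.22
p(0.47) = -2.12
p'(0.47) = -1.34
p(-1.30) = 1.19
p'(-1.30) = -2.40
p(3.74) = -3.28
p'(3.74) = 0.62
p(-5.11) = 14.69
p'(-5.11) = -4.69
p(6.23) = 0.13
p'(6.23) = 2.12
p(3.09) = -3.56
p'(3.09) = 0.23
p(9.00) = 8.30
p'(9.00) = 3.78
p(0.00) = -1.42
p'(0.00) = -1.62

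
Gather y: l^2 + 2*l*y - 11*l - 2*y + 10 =l^2 - 11*l + y*(2*l - 2) + 10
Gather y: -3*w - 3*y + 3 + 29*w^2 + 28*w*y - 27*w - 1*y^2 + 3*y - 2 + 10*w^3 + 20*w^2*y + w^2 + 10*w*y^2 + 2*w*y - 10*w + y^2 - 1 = 10*w^3 + 30*w^2 + 10*w*y^2 - 40*w + y*(20*w^2 + 30*w)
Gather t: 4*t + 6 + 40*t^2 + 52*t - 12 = 40*t^2 + 56*t - 6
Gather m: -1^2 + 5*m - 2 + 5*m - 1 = 10*m - 4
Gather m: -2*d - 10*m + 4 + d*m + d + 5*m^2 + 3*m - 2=-d + 5*m^2 + m*(d - 7) + 2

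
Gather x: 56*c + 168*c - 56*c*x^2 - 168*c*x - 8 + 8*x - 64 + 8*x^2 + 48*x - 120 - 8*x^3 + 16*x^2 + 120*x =224*c - 8*x^3 + x^2*(24 - 56*c) + x*(176 - 168*c) - 192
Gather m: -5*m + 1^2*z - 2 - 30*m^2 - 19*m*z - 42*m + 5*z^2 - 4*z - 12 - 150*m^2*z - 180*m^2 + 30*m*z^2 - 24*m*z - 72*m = m^2*(-150*z - 210) + m*(30*z^2 - 43*z - 119) + 5*z^2 - 3*z - 14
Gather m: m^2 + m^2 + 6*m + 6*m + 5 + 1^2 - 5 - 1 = 2*m^2 + 12*m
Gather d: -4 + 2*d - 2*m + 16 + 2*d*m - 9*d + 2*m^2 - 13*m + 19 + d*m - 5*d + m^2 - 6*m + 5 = d*(3*m - 12) + 3*m^2 - 21*m + 36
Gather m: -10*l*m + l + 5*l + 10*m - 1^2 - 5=6*l + m*(10 - 10*l) - 6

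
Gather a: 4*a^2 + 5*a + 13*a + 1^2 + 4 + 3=4*a^2 + 18*a + 8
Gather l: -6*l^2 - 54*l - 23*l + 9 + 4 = -6*l^2 - 77*l + 13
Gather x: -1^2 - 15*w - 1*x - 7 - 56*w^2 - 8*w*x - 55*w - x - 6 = -56*w^2 - 70*w + x*(-8*w - 2) - 14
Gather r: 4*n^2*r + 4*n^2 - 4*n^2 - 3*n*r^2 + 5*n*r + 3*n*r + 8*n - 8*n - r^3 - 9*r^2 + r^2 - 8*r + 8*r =-r^3 + r^2*(-3*n - 8) + r*(4*n^2 + 8*n)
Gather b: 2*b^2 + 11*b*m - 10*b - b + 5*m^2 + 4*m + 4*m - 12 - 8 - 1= 2*b^2 + b*(11*m - 11) + 5*m^2 + 8*m - 21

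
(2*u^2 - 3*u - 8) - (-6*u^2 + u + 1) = 8*u^2 - 4*u - 9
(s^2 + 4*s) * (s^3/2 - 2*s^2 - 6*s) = s^5/2 - 14*s^3 - 24*s^2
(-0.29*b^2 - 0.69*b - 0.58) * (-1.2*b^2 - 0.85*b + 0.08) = 0.348*b^4 + 1.0745*b^3 + 1.2593*b^2 + 0.4378*b - 0.0464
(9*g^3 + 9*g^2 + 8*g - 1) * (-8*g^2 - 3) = -72*g^5 - 72*g^4 - 91*g^3 - 19*g^2 - 24*g + 3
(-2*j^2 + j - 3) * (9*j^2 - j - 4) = -18*j^4 + 11*j^3 - 20*j^2 - j + 12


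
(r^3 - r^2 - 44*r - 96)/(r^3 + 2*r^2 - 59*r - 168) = (r + 4)/(r + 7)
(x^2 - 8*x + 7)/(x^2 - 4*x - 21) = (x - 1)/(x + 3)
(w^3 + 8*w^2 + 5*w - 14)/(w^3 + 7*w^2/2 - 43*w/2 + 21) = 2*(w^2 + w - 2)/(2*w^2 - 7*w + 6)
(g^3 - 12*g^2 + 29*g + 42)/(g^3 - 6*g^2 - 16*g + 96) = (g^2 - 6*g - 7)/(g^2 - 16)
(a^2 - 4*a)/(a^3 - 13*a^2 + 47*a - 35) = a*(a - 4)/(a^3 - 13*a^2 + 47*a - 35)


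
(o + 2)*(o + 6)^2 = o^3 + 14*o^2 + 60*o + 72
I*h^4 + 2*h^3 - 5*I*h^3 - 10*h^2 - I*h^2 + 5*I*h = h*(h - 5)*(h - I)*(I*h + 1)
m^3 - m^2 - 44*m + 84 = (m - 6)*(m - 2)*(m + 7)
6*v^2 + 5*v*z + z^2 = (2*v + z)*(3*v + z)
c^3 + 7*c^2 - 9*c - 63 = (c - 3)*(c + 3)*(c + 7)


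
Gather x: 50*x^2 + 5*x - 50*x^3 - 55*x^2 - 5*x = -50*x^3 - 5*x^2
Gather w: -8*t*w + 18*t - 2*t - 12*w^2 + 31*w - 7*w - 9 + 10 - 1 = 16*t - 12*w^2 + w*(24 - 8*t)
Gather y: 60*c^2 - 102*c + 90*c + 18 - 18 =60*c^2 - 12*c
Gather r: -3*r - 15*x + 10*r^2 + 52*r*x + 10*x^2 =10*r^2 + r*(52*x - 3) + 10*x^2 - 15*x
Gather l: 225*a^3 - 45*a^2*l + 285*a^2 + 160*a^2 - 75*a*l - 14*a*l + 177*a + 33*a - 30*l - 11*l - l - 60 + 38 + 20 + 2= 225*a^3 + 445*a^2 + 210*a + l*(-45*a^2 - 89*a - 42)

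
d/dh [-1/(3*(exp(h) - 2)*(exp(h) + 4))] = 2*(exp(h) + 1)*exp(h)/(3*(exp(h) - 2)^2*(exp(h) + 4)^2)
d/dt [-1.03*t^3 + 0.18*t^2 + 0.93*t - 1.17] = -3.09*t^2 + 0.36*t + 0.93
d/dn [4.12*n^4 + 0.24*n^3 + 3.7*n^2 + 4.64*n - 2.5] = 16.48*n^3 + 0.72*n^2 + 7.4*n + 4.64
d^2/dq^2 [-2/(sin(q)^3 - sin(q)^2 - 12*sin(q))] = 2*(9*sin(q)^3 - 11*sin(q)^2 - 32*sin(q) + 52 + 210/sin(q) - 72/sin(q)^2 - 288/sin(q)^3)/((sin(q) - 4)^3*(sin(q) + 3)^3)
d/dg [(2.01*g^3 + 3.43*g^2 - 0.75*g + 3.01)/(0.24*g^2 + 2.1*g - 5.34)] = (0.4824*g^4 + 8.442*g^3 - 24.8172*g^2 - 38.0772*g - 2.316)/(0.0576*g^4 + 1.008*g^3 + 1.8468*g^2 - 22.428*g + 28.5156)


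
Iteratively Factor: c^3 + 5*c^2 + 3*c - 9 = (c + 3)*(c^2 + 2*c - 3) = (c + 3)^2*(c - 1)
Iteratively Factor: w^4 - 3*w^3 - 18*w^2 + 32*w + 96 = (w - 4)*(w^3 + w^2 - 14*w - 24) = (w - 4)^2*(w^2 + 5*w + 6) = (w - 4)^2*(w + 3)*(w + 2)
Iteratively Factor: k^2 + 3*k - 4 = (k - 1)*(k + 4)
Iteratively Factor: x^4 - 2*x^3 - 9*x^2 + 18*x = (x - 3)*(x^3 + x^2 - 6*x) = (x - 3)*(x - 2)*(x^2 + 3*x) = x*(x - 3)*(x - 2)*(x + 3)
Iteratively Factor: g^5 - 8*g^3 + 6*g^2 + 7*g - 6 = (g + 1)*(g^4 - g^3 - 7*g^2 + 13*g - 6) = (g - 1)*(g + 1)*(g^3 - 7*g + 6) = (g - 1)*(g + 1)*(g + 3)*(g^2 - 3*g + 2) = (g - 1)^2*(g + 1)*(g + 3)*(g - 2)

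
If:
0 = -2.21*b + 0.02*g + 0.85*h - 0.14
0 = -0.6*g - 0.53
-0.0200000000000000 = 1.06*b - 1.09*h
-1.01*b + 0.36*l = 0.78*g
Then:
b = -0.10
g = -0.88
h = -0.08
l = -2.20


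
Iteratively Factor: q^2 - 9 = (q + 3)*(q - 3)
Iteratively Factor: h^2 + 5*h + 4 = (h + 1)*(h + 4)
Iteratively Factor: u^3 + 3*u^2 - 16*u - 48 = (u + 3)*(u^2 - 16) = (u - 4)*(u + 3)*(u + 4)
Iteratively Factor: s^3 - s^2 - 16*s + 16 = (s - 1)*(s^2 - 16) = (s - 1)*(s + 4)*(s - 4)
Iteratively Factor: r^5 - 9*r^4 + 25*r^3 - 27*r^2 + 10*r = (r - 5)*(r^4 - 4*r^3 + 5*r^2 - 2*r) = (r - 5)*(r - 1)*(r^3 - 3*r^2 + 2*r) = r*(r - 5)*(r - 1)*(r^2 - 3*r + 2) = r*(r - 5)*(r - 2)*(r - 1)*(r - 1)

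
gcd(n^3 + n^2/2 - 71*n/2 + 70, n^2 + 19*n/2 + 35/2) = n + 7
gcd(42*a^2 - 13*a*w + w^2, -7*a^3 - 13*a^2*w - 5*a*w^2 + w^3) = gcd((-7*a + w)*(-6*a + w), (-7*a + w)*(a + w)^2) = -7*a + w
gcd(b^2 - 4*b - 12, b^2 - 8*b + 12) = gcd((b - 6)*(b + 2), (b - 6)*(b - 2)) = b - 6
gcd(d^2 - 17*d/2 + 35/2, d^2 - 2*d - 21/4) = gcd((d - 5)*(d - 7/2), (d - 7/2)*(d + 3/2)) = d - 7/2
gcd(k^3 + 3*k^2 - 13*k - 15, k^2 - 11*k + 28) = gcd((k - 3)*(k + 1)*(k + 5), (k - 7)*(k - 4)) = 1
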